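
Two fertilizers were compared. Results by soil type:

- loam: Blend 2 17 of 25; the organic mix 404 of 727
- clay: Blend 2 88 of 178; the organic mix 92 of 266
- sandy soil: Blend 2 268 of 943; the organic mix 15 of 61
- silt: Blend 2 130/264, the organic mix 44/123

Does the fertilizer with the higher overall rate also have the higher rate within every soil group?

Loam: Blend 2 17/25 = 68.0%, the organic mix 404/727 = 55.6% → Blend 2
Clay: Blend 2 88/178 = 49.4%, the organic mix 92/266 = 34.6% → Blend 2
Sandy soil: Blend 2 268/943 = 28.4%, the organic mix 15/61 = 24.6% → Blend 2
Silt: Blend 2 130/264 = 49.2%, the organic mix 44/123 = 35.8% → Blend 2
Overall: Blend 2 503/1410 = 35.7%, the organic mix 555/1177 = 47.2% → the organic mix
Blend 2 wins each soil group but the organic mix wins overall — the comparison reverses. Blend 2's plots skew toward sandy soil, which has a lower base rate.

No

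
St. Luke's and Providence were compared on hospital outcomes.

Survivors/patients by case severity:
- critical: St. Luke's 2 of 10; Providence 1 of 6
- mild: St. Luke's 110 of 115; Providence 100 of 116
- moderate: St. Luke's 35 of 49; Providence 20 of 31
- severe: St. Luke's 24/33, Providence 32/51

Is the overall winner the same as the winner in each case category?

Yes

Critical: St. Luke's 2/10 = 20.0%, Providence 1/6 = 16.7% → St. Luke's
Mild: St. Luke's 110/115 = 95.7%, Providence 100/116 = 86.2% → St. Luke's
Moderate: St. Luke's 35/49 = 71.4%, Providence 20/31 = 64.5% → St. Luke's
Severe: St. Luke's 24/33 = 72.7%, Providence 32/51 = 62.7% → St. Luke's
Overall: St. Luke's 171/207 = 82.6%, Providence 153/204 = 75.0% → St. Luke's
St. Luke's wins overall and in every case group — no reversal.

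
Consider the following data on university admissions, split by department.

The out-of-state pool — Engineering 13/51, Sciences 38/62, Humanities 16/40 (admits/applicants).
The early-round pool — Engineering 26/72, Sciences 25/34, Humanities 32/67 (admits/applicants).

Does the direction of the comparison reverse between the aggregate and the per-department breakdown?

Engineering: the out-of-state pool 13/51 = 25.5%, the early-round pool 26/72 = 36.1% → the early-round pool
Sciences: the out-of-state pool 38/62 = 61.3%, the early-round pool 25/34 = 73.5% → the early-round pool
Humanities: the out-of-state pool 16/40 = 40.0%, the early-round pool 32/67 = 47.8% → the early-round pool
Overall: the out-of-state pool 67/153 = 43.8%, the early-round pool 83/173 = 48.0% → the early-round pool
The early-round pool wins overall and in every department group — no reversal.

No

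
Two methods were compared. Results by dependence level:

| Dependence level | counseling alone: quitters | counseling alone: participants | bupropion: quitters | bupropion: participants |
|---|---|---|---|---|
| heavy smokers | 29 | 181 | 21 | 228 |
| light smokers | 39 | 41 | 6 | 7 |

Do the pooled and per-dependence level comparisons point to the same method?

Heavy smokers: counseling alone 29/181 = 16.0%, bupropion 21/228 = 9.2% → counseling alone
Light smokers: counseling alone 39/41 = 95.1%, bupropion 6/7 = 85.7% → counseling alone
Overall: counseling alone 68/222 = 30.6%, bupropion 27/235 = 11.5% → counseling alone
Counseling alone wins overall and in every dependence group — no reversal.

Yes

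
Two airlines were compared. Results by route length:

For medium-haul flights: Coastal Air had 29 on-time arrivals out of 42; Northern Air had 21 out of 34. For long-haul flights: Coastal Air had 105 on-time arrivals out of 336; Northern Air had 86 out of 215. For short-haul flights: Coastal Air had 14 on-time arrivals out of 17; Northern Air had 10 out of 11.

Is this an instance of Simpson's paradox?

Medium-haul: Coastal Air 29/42 = 69.0%, Northern Air 21/34 = 61.8% → Coastal Air
Long-haul: Coastal Air 105/336 = 31.2%, Northern Air 86/215 = 40.0% → Northern Air
Short-haul: Coastal Air 14/17 = 82.4%, Northern Air 10/11 = 90.9% → Northern Air
Overall: Coastal Air 148/395 = 37.5%, Northern Air 117/260 = 45.0% → Northern Air
Neither sweeps: Coastal Air wins 1 of 3 groups, Northern Air wins 2. Northern Air wins overall but not every group — no Simpson reversal.

No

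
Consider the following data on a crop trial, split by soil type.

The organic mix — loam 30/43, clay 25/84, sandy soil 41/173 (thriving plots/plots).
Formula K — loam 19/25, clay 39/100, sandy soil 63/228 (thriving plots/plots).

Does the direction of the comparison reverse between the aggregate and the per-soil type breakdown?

No

Loam: the organic mix 30/43 = 69.8%, Formula K 19/25 = 76.0% → Formula K
Clay: the organic mix 25/84 = 29.8%, Formula K 39/100 = 39.0% → Formula K
Sandy soil: the organic mix 41/173 = 23.7%, Formula K 63/228 = 27.6% → Formula K
Overall: the organic mix 96/300 = 32.0%, Formula K 121/353 = 34.3% → Formula K
Formula K wins overall and in every soil group — no reversal.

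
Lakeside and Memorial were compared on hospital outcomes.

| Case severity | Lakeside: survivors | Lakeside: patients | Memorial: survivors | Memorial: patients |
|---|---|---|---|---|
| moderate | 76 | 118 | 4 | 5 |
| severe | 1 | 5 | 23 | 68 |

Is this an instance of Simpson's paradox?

Moderate: Lakeside 76/118 = 64.4%, Memorial 4/5 = 80.0% → Memorial
Severe: Lakeside 1/5 = 20.0%, Memorial 23/68 = 33.8% → Memorial
Overall: Lakeside 77/123 = 62.6%, Memorial 27/73 = 37.0% → Lakeside
Memorial wins each case group but Lakeside wins overall — the comparison reverses. Memorial's patients skew toward severe, which has a lower base rate.

Yes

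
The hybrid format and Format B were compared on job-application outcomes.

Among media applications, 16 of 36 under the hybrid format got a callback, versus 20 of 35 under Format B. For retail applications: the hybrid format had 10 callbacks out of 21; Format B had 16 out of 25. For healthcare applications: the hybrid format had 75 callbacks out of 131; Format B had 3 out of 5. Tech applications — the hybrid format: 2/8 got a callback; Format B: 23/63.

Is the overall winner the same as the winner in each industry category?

No

Media: the hybrid format 16/36 = 44.4%, Format B 20/35 = 57.1% → Format B
Retail: the hybrid format 10/21 = 47.6%, Format B 16/25 = 64.0% → Format B
Healthcare: the hybrid format 75/131 = 57.3%, Format B 3/5 = 60.0% → Format B
Tech: the hybrid format 2/8 = 25.0%, Format B 23/63 = 36.5% → Format B
Overall: the hybrid format 103/196 = 52.6%, Format B 62/128 = 48.4% → the hybrid format
Format B wins each industry group but the hybrid format wins overall — the comparison reverses. Format B's applications skew toward tech, which has a lower base rate.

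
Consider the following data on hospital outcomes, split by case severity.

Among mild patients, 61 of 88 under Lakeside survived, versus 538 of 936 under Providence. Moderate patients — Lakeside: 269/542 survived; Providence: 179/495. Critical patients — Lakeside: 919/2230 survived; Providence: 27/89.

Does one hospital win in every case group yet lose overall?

Mild: Lakeside 61/88 = 69.3%, Providence 538/936 = 57.5% → Lakeside
Moderate: Lakeside 269/542 = 49.6%, Providence 179/495 = 36.2% → Lakeside
Critical: Lakeside 919/2230 = 41.2%, Providence 27/89 = 30.3% → Lakeside
Overall: Lakeside 1249/2860 = 43.7%, Providence 744/1520 = 48.9% → Providence
Lakeside wins each case group but Providence wins overall — the comparison reverses. Lakeside's patients skew toward critical, which has a lower base rate.

Yes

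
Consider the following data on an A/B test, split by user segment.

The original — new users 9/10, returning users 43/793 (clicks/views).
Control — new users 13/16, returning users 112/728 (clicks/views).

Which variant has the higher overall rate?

Control

New users: the original 9/10 = 90.0%, Control 13/16 = 81.2% → the original
Returning users: the original 43/793 = 5.4%, Control 112/728 = 15.4% → Control
Overall: the original 52/803 = 6.5%, Control 125/744 = 16.8% → Control
(Neither sweeps every user group, but Control has the higher pooled rate.)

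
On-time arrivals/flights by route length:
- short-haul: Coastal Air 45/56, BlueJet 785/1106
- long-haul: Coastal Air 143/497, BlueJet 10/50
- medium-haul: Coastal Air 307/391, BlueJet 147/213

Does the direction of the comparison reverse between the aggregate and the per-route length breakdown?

Yes

Short-haul: Coastal Air 45/56 = 80.4%, BlueJet 785/1106 = 71.0% → Coastal Air
Long-haul: Coastal Air 143/497 = 28.8%, BlueJet 10/50 = 20.0% → Coastal Air
Medium-haul: Coastal Air 307/391 = 78.5%, BlueJet 147/213 = 69.0% → Coastal Air
Overall: Coastal Air 495/944 = 52.4%, BlueJet 942/1369 = 68.8% → BlueJet
Coastal Air wins each route group but BlueJet wins overall — the comparison reverses. Coastal Air's flights skew toward long-haul, which has a lower base rate.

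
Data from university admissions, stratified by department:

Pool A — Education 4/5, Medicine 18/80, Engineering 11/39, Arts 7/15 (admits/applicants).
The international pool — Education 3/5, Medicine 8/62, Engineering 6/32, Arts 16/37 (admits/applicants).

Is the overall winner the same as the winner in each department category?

Yes

Education: Pool A 4/5 = 80.0%, the international pool 3/5 = 60.0% → Pool A
Medicine: Pool A 18/80 = 22.5%, the international pool 8/62 = 12.9% → Pool A
Engineering: Pool A 11/39 = 28.2%, the international pool 6/32 = 18.8% → Pool A
Arts: Pool A 7/15 = 46.7%, the international pool 16/37 = 43.2% → Pool A
Overall: Pool A 40/139 = 28.8%, the international pool 33/136 = 24.3% → Pool A
Pool A wins overall and in every department group — no reversal.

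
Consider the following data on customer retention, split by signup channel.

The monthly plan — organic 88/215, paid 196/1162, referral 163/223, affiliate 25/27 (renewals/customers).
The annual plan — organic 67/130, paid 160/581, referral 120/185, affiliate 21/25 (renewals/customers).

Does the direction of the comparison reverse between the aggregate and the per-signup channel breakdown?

Organic: the monthly plan 88/215 = 40.9%, the annual plan 67/130 = 51.5% → the annual plan
Paid: the monthly plan 196/1162 = 16.9%, the annual plan 160/581 = 27.5% → the annual plan
Referral: the monthly plan 163/223 = 73.1%, the annual plan 120/185 = 64.9% → the monthly plan
Affiliate: the monthly plan 25/27 = 92.6%, the annual plan 21/25 = 84.0% → the monthly plan
Overall: the monthly plan 472/1627 = 29.0%, the annual plan 368/921 = 40.0% → the annual plan
Neither sweeps: the monthly plan wins 2 of 4 groups, the annual plan wins 2. The annual plan wins overall but not every group — no Simpson reversal.

No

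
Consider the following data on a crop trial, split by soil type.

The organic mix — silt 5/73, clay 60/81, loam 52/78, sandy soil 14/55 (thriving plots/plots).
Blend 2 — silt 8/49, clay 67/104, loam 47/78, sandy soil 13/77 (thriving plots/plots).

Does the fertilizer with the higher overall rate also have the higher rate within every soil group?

No

Silt: the organic mix 5/73 = 6.8%, Blend 2 8/49 = 16.3% → Blend 2
Clay: the organic mix 60/81 = 74.1%, Blend 2 67/104 = 64.4% → the organic mix
Loam: the organic mix 52/78 = 66.7%, Blend 2 47/78 = 60.3% → the organic mix
Sandy soil: the organic mix 14/55 = 25.5%, Blend 2 13/77 = 16.9% → the organic mix
Overall: the organic mix 131/287 = 45.6%, Blend 2 135/308 = 43.8% → the organic mix
Neither sweeps: the organic mix wins 3 of 4 groups, Blend 2 wins 1. The organic mix wins overall but not every group — no Simpson reversal.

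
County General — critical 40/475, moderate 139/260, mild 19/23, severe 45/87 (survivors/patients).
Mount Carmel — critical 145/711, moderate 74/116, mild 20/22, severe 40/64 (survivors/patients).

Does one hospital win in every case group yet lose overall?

Critical: County General 40/475 = 8.4%, Mount Carmel 145/711 = 20.4% → Mount Carmel
Moderate: County General 139/260 = 53.5%, Mount Carmel 74/116 = 63.8% → Mount Carmel
Mild: County General 19/23 = 82.6%, Mount Carmel 20/22 = 90.9% → Mount Carmel
Severe: County General 45/87 = 51.7%, Mount Carmel 40/64 = 62.5% → Mount Carmel
Overall: County General 243/845 = 28.8%, Mount Carmel 279/913 = 30.6% → Mount Carmel
Mount Carmel wins overall and in every case group — no reversal.

No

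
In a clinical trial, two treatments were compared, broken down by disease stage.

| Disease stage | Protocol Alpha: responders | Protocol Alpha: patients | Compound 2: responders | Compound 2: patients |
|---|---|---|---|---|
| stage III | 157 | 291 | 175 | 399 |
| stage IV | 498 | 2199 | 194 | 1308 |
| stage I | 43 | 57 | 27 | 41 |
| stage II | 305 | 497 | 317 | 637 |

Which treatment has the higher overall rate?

Protocol Alpha

Stage III: Protocol Alpha 157/291 = 54.0%, Compound 2 175/399 = 43.9% → Protocol Alpha
Stage IV: Protocol Alpha 498/2199 = 22.6%, Compound 2 194/1308 = 14.8% → Protocol Alpha
Stage I: Protocol Alpha 43/57 = 75.4%, Compound 2 27/41 = 65.9% → Protocol Alpha
Stage II: Protocol Alpha 305/497 = 61.4%, Compound 2 317/637 = 49.8% → Protocol Alpha
Overall: Protocol Alpha 1003/3044 = 33.0%, Compound 2 713/2385 = 29.9% → Protocol Alpha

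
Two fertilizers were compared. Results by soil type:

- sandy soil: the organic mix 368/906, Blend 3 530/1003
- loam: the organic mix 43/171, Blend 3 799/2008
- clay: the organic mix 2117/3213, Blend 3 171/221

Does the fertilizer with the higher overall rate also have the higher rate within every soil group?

No

Sandy soil: the organic mix 368/906 = 40.6%, Blend 3 530/1003 = 52.8% → Blend 3
Loam: the organic mix 43/171 = 25.1%, Blend 3 799/2008 = 39.8% → Blend 3
Clay: the organic mix 2117/3213 = 65.9%, Blend 3 171/221 = 77.4% → Blend 3
Overall: the organic mix 2528/4290 = 58.9%, Blend 3 1500/3232 = 46.4% → the organic mix
Blend 3 wins each soil group but the organic mix wins overall — the comparison reverses. Blend 3's plots skew toward loam, which has a lower base rate.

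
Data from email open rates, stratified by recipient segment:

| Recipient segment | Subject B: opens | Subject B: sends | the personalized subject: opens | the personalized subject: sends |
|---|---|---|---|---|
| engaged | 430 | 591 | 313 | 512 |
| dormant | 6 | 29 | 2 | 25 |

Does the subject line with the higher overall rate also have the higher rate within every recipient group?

Engaged: Subject B 430/591 = 72.8%, the personalized subject 313/512 = 61.1% → Subject B
Dormant: Subject B 6/29 = 20.7%, the personalized subject 2/25 = 8.0% → Subject B
Overall: Subject B 436/620 = 70.3%, the personalized subject 315/537 = 58.7% → Subject B
Subject B wins overall and in every recipient group — no reversal.

Yes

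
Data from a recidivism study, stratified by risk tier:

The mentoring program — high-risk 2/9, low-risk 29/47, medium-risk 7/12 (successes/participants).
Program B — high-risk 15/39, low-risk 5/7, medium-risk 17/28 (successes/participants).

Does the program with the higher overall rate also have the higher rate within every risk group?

No

High-risk: the mentoring program 2/9 = 22.2%, Program B 15/39 = 38.5% → Program B
Low-risk: the mentoring program 29/47 = 61.7%, Program B 5/7 = 71.4% → Program B
Medium-risk: the mentoring program 7/12 = 58.3%, Program B 17/28 = 60.7% → Program B
Overall: the mentoring program 38/68 = 55.9%, Program B 37/74 = 50.0% → the mentoring program
Program B wins each risk group but the mentoring program wins overall — the comparison reverses. Program B's participants skew toward high-risk, which has a lower base rate.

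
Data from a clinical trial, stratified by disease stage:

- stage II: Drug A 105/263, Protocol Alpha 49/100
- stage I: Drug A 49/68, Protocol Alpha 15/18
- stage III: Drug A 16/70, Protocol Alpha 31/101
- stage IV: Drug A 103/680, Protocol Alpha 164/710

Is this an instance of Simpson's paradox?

Stage II: Drug A 105/263 = 39.9%, Protocol Alpha 49/100 = 49.0% → Protocol Alpha
Stage I: Drug A 49/68 = 72.1%, Protocol Alpha 15/18 = 83.3% → Protocol Alpha
Stage III: Drug A 16/70 = 22.9%, Protocol Alpha 31/101 = 30.7% → Protocol Alpha
Stage IV: Drug A 103/680 = 15.1%, Protocol Alpha 164/710 = 23.1% → Protocol Alpha
Overall: Drug A 273/1081 = 25.3%, Protocol Alpha 259/929 = 27.9% → Protocol Alpha
Protocol Alpha wins overall and in every disease group — no reversal.

No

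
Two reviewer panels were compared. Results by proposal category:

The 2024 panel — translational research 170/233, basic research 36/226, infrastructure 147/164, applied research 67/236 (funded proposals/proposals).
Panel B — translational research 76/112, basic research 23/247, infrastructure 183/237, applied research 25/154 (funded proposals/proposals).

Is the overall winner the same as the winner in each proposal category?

Yes

Translational research: the 2024 panel 170/233 = 73.0%, Panel B 76/112 = 67.9% → the 2024 panel
Basic research: the 2024 panel 36/226 = 15.9%, Panel B 23/247 = 9.3% → the 2024 panel
Infrastructure: the 2024 panel 147/164 = 89.6%, Panel B 183/237 = 77.2% → the 2024 panel
Applied research: the 2024 panel 67/236 = 28.4%, Panel B 25/154 = 16.2% → the 2024 panel
Overall: the 2024 panel 420/859 = 48.9%, Panel B 307/750 = 40.9% → the 2024 panel
The 2024 panel wins overall and in every proposal group — no reversal.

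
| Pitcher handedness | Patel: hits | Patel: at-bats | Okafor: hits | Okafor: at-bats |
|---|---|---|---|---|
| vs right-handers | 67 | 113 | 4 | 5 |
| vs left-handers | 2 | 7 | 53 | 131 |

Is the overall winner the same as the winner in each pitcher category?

No

Vs right-handers: Patel 67/113 = 59.3%, Okafor 4/5 = 80.0% → Okafor
Vs left-handers: Patel 2/7 = 28.6%, Okafor 53/131 = 40.5% → Okafor
Overall: Patel 69/120 = 57.5%, Okafor 57/136 = 41.9% → Patel
Okafor wins each pitcher group but Patel wins overall — the comparison reverses. Okafor's at-bats skew toward vs left-handers, which has a lower base rate.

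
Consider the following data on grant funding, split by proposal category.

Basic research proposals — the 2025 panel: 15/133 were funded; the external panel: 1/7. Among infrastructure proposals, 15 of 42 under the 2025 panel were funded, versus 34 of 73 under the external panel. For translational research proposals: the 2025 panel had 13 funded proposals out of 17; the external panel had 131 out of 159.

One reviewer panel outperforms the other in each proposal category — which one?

Basic research: the 2025 panel 15/133 = 11.3%, the external panel 1/7 = 14.3% → the external panel
Infrastructure: the 2025 panel 15/42 = 35.7%, the external panel 34/73 = 46.6% → the external panel
Translational research: the 2025 panel 13/17 = 76.5%, the external panel 131/159 = 82.4% → the external panel
The external panel has the higher rate in all 3 groups.

the external panel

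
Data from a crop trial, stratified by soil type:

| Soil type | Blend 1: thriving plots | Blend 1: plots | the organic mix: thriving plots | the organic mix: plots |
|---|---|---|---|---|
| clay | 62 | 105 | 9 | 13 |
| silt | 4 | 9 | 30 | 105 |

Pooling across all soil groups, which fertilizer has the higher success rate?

Blend 1

Clay: Blend 1 62/105 = 59.0%, the organic mix 9/13 = 69.2% → the organic mix
Silt: Blend 1 4/9 = 44.4%, the organic mix 30/105 = 28.6% → Blend 1
Overall: Blend 1 66/114 = 57.9%, the organic mix 39/118 = 33.1% → Blend 1
(Neither sweeps every soil group, but Blend 1 has the higher pooled rate.)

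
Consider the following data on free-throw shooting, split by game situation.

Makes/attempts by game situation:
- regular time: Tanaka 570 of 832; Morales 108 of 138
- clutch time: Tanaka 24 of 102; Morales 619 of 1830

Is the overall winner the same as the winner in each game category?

Regular time: Tanaka 570/832 = 68.5%, Morales 108/138 = 78.3% → Morales
Clutch time: Tanaka 24/102 = 23.5%, Morales 619/1830 = 33.8% → Morales
Overall: Tanaka 594/934 = 63.6%, Morales 727/1968 = 36.9% → Tanaka
Morales wins each game group but Tanaka wins overall — the comparison reverses. Morales's attempts skew toward clutch time, which has a lower base rate.

No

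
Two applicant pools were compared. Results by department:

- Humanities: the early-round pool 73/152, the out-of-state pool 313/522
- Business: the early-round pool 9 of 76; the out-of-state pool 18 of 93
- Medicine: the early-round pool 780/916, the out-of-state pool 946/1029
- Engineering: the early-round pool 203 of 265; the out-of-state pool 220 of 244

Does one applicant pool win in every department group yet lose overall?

No

Humanities: the early-round pool 73/152 = 48.0%, the out-of-state pool 313/522 = 60.0% → the out-of-state pool
Business: the early-round pool 9/76 = 11.8%, the out-of-state pool 18/93 = 19.4% → the out-of-state pool
Medicine: the early-round pool 780/916 = 85.2%, the out-of-state pool 946/1029 = 91.9% → the out-of-state pool
Engineering: the early-round pool 203/265 = 76.6%, the out-of-state pool 220/244 = 90.2% → the out-of-state pool
Overall: the early-round pool 1065/1409 = 75.6%, the out-of-state pool 1497/1888 = 79.3% → the out-of-state pool
The out-of-state pool wins overall and in every department group — no reversal.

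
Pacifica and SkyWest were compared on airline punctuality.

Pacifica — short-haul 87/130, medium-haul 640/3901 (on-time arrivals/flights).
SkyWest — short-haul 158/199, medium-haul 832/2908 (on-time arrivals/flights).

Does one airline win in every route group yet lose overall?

No

Short-haul: Pacifica 87/130 = 66.9%, SkyWest 158/199 = 79.4% → SkyWest
Medium-haul: Pacifica 640/3901 = 16.4%, SkyWest 832/2908 = 28.6% → SkyWest
Overall: Pacifica 727/4031 = 18.0%, SkyWest 990/3107 = 31.9% → SkyWest
SkyWest wins overall and in every route group — no reversal.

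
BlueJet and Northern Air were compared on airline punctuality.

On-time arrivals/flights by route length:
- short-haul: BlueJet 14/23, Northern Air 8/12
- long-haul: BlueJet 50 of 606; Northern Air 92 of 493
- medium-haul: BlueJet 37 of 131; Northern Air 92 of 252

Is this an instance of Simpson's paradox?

No

Short-haul: BlueJet 14/23 = 60.9%, Northern Air 8/12 = 66.7% → Northern Air
Long-haul: BlueJet 50/606 = 8.3%, Northern Air 92/493 = 18.7% → Northern Air
Medium-haul: BlueJet 37/131 = 28.2%, Northern Air 92/252 = 36.5% → Northern Air
Overall: BlueJet 101/760 = 13.3%, Northern Air 192/757 = 25.4% → Northern Air
Northern Air wins overall and in every route group — no reversal.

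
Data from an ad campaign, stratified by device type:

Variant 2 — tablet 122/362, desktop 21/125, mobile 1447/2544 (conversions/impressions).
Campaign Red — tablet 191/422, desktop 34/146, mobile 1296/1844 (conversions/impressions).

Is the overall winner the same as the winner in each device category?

Tablet: Variant 2 122/362 = 33.7%, Campaign Red 191/422 = 45.3% → Campaign Red
Desktop: Variant 2 21/125 = 16.8%, Campaign Red 34/146 = 23.3% → Campaign Red
Mobile: Variant 2 1447/2544 = 56.9%, Campaign Red 1296/1844 = 70.3% → Campaign Red
Overall: Variant 2 1590/3031 = 52.5%, Campaign Red 1521/2412 = 63.1% → Campaign Red
Campaign Red wins overall and in every device group — no reversal.

Yes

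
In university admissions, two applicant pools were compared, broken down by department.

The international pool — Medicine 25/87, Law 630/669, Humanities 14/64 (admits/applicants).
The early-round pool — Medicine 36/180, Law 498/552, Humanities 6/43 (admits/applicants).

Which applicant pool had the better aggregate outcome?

Medicine: the international pool 25/87 = 28.7%, the early-round pool 36/180 = 20.0% → the international pool
Law: the international pool 630/669 = 94.2%, the early-round pool 498/552 = 90.2% → the international pool
Humanities: the international pool 14/64 = 21.9%, the early-round pool 6/43 = 14.0% → the international pool
Overall: the international pool 669/820 = 81.6%, the early-round pool 540/775 = 69.7% → the international pool

the international pool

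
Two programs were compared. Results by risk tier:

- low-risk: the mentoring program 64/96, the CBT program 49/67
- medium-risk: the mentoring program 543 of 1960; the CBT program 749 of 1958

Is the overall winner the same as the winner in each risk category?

Yes

Low-risk: the mentoring program 64/96 = 66.7%, the CBT program 49/67 = 73.1% → the CBT program
Medium-risk: the mentoring program 543/1960 = 27.7%, the CBT program 749/1958 = 38.3% → the CBT program
Overall: the mentoring program 607/2056 = 29.5%, the CBT program 798/2025 = 39.4% → the CBT program
The CBT program wins overall and in every risk group — no reversal.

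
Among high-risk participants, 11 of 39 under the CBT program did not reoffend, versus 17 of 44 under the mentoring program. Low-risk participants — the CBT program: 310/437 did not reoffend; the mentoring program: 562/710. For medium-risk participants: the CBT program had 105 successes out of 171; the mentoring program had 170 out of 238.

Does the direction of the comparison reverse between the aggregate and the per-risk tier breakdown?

No

High-risk: the CBT program 11/39 = 28.2%, the mentoring program 17/44 = 38.6% → the mentoring program
Low-risk: the CBT program 310/437 = 70.9%, the mentoring program 562/710 = 79.2% → the mentoring program
Medium-risk: the CBT program 105/171 = 61.4%, the mentoring program 170/238 = 71.4% → the mentoring program
Overall: the CBT program 426/647 = 65.8%, the mentoring program 749/992 = 75.5% → the mentoring program
The mentoring program wins overall and in every risk group — no reversal.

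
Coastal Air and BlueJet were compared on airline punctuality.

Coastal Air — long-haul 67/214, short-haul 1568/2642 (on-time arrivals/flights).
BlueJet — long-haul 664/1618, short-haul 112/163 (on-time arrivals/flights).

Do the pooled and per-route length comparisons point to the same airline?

No

Long-haul: Coastal Air 67/214 = 31.3%, BlueJet 664/1618 = 41.0% → BlueJet
Short-haul: Coastal Air 1568/2642 = 59.3%, BlueJet 112/163 = 68.7% → BlueJet
Overall: Coastal Air 1635/2856 = 57.2%, BlueJet 776/1781 = 43.6% → Coastal Air
BlueJet wins each route group but Coastal Air wins overall — the comparison reverses. BlueJet's flights skew toward long-haul, which has a lower base rate.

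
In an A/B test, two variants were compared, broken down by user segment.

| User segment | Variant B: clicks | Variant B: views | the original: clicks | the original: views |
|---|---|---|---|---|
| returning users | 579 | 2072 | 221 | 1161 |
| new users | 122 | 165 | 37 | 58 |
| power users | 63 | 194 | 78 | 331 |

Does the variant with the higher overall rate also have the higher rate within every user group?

Yes

Returning users: Variant B 579/2072 = 27.9%, the original 221/1161 = 19.0% → Variant B
New users: Variant B 122/165 = 73.9%, the original 37/58 = 63.8% → Variant B
Power users: Variant B 63/194 = 32.5%, the original 78/331 = 23.6% → Variant B
Overall: Variant B 764/2431 = 31.4%, the original 336/1550 = 21.7% → Variant B
Variant B wins overall and in every user group — no reversal.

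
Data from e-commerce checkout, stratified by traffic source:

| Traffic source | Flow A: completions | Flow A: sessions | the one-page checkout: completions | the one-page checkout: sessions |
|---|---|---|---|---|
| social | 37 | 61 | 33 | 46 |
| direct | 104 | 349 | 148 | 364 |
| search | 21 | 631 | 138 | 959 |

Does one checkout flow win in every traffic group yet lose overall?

No

Social: Flow A 37/61 = 60.7%, the one-page checkout 33/46 = 71.7% → the one-page checkout
Direct: Flow A 104/349 = 29.8%, the one-page checkout 148/364 = 40.7% → the one-page checkout
Search: Flow A 21/631 = 3.3%, the one-page checkout 138/959 = 14.4% → the one-page checkout
Overall: Flow A 162/1041 = 15.6%, the one-page checkout 319/1369 = 23.3% → the one-page checkout
The one-page checkout wins overall and in every traffic group — no reversal.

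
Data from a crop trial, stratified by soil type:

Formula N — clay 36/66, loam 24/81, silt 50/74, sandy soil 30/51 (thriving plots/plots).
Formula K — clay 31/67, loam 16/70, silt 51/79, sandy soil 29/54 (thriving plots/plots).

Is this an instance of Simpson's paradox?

No

Clay: Formula N 36/66 = 54.5%, Formula K 31/67 = 46.3% → Formula N
Loam: Formula N 24/81 = 29.6%, Formula K 16/70 = 22.9% → Formula N
Silt: Formula N 50/74 = 67.6%, Formula K 51/79 = 64.6% → Formula N
Sandy soil: Formula N 30/51 = 58.8%, Formula K 29/54 = 53.7% → Formula N
Overall: Formula N 140/272 = 51.5%, Formula K 127/270 = 47.0% → Formula N
Formula N wins overall and in every soil group — no reversal.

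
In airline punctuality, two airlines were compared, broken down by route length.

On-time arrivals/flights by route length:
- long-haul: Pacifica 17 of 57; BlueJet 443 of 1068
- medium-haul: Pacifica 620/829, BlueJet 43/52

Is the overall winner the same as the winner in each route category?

No

Long-haul: Pacifica 17/57 = 29.8%, BlueJet 443/1068 = 41.5% → BlueJet
Medium-haul: Pacifica 620/829 = 74.8%, BlueJet 43/52 = 82.7% → BlueJet
Overall: Pacifica 637/886 = 71.9%, BlueJet 486/1120 = 43.4% → Pacifica
BlueJet wins each route group but Pacifica wins overall — the comparison reverses. BlueJet's flights skew toward long-haul, which has a lower base rate.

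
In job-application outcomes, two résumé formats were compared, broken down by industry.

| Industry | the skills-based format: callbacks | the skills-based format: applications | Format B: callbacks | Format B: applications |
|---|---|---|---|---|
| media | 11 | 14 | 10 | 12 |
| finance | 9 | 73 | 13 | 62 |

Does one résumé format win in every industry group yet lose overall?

Media: the skills-based format 11/14 = 78.6%, Format B 10/12 = 83.3% → Format B
Finance: the skills-based format 9/73 = 12.3%, Format B 13/62 = 21.0% → Format B
Overall: the skills-based format 20/87 = 23.0%, Format B 23/74 = 31.1% → Format B
Format B wins overall and in every industry group — no reversal.

No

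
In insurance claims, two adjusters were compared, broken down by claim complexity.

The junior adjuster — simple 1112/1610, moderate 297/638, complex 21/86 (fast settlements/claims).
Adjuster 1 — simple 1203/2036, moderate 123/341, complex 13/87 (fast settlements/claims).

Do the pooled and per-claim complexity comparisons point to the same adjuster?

Yes

Simple: the junior adjuster 1112/1610 = 69.1%, Adjuster 1 1203/2036 = 59.1% → the junior adjuster
Moderate: the junior adjuster 297/638 = 46.6%, Adjuster 1 123/341 = 36.1% → the junior adjuster
Complex: the junior adjuster 21/86 = 24.4%, Adjuster 1 13/87 = 14.9% → the junior adjuster
Overall: the junior adjuster 1430/2334 = 61.3%, Adjuster 1 1339/2464 = 54.3% → the junior adjuster
The junior adjuster wins overall and in every claim group — no reversal.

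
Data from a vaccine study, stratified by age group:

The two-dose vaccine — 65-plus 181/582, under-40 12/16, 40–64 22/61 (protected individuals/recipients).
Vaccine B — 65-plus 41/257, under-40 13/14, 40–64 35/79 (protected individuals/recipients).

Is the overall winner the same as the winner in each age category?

65-plus: the two-dose vaccine 181/582 = 31.1%, Vaccine B 41/257 = 16.0% → the two-dose vaccine
Under-40: the two-dose vaccine 12/16 = 75.0%, Vaccine B 13/14 = 92.9% → Vaccine B
40–64: the two-dose vaccine 22/61 = 36.1%, Vaccine B 35/79 = 44.3% → Vaccine B
Overall: the two-dose vaccine 215/659 = 32.6%, Vaccine B 89/350 = 25.4% → the two-dose vaccine
Neither sweeps: the two-dose vaccine wins 1 of 3 groups, Vaccine B wins 2. The two-dose vaccine wins overall but not every group — no Simpson reversal.

No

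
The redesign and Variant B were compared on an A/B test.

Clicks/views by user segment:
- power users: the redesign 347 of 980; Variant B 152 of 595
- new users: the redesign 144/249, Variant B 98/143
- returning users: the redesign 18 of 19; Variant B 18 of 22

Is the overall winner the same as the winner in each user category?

No

Power users: the redesign 347/980 = 35.4%, Variant B 152/595 = 25.5% → the redesign
New users: the redesign 144/249 = 57.8%, Variant B 98/143 = 68.5% → Variant B
Returning users: the redesign 18/19 = 94.7%, Variant B 18/22 = 81.8% → the redesign
Overall: the redesign 509/1248 = 40.8%, Variant B 268/760 = 35.3% → the redesign
Neither sweeps: the redesign wins 2 of 3 groups, Variant B wins 1. The redesign wins overall but not every group — no Simpson reversal.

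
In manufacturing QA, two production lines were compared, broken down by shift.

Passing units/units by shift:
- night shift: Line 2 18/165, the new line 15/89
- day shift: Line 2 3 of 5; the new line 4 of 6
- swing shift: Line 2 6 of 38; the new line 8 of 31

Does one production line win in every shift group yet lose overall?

Night shift: Line 2 18/165 = 10.9%, the new line 15/89 = 16.9% → the new line
Day shift: Line 2 3/5 = 60.0%, the new line 4/6 = 66.7% → the new line
Swing shift: Line 2 6/38 = 15.8%, the new line 8/31 = 25.8% → the new line
Overall: Line 2 27/208 = 13.0%, the new line 27/126 = 21.4% → the new line
The new line wins overall and in every shift group — no reversal.

No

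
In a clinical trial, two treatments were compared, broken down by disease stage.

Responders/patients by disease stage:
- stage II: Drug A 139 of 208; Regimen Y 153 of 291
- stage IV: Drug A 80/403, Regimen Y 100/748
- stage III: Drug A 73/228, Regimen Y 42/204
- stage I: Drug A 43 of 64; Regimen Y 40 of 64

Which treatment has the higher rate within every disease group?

Stage II: Drug A 139/208 = 66.8%, Regimen Y 153/291 = 52.6% → Drug A
Stage IV: Drug A 80/403 = 19.9%, Regimen Y 100/748 = 13.4% → Drug A
Stage III: Drug A 73/228 = 32.0%, Regimen Y 42/204 = 20.6% → Drug A
Stage I: Drug A 43/64 = 67.2%, Regimen Y 40/64 = 62.5% → Drug A
Drug A has the higher rate in all 4 groups.

Drug A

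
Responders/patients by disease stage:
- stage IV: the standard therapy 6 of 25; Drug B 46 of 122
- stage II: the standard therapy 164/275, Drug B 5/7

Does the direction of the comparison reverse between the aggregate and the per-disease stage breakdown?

Yes

Stage IV: the standard therapy 6/25 = 24.0%, Drug B 46/122 = 37.7% → Drug B
Stage II: the standard therapy 164/275 = 59.6%, Drug B 5/7 = 71.4% → Drug B
Overall: the standard therapy 170/300 = 56.7%, Drug B 51/129 = 39.5% → the standard therapy
Drug B wins each disease group but the standard therapy wins overall — the comparison reverses. Drug B's patients skew toward stage IV, which has a lower base rate.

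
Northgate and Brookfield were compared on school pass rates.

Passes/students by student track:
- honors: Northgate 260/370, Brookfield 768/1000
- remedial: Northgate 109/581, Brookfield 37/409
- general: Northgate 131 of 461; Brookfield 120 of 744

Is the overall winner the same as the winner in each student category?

No

Honors: Northgate 260/370 = 70.3%, Brookfield 768/1000 = 76.8% → Brookfield
Remedial: Northgate 109/581 = 18.8%, Brookfield 37/409 = 9.0% → Northgate
General: Northgate 131/461 = 28.4%, Brookfield 120/744 = 16.1% → Northgate
Overall: Northgate 500/1412 = 35.4%, Brookfield 925/2153 = 43.0% → Brookfield
Neither sweeps: Northgate wins 2 of 3 groups, Brookfield wins 1. Brookfield wins overall but not every group — no Simpson reversal.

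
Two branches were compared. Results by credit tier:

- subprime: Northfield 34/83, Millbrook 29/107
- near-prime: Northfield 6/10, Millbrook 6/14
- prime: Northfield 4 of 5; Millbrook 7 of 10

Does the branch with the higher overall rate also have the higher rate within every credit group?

Yes

Subprime: Northfield 34/83 = 41.0%, Millbrook 29/107 = 27.1% → Northfield
Near-prime: Northfield 6/10 = 60.0%, Millbrook 6/14 = 42.9% → Northfield
Prime: Northfield 4/5 = 80.0%, Millbrook 7/10 = 70.0% → Northfield
Overall: Northfield 44/98 = 44.9%, Millbrook 42/131 = 32.1% → Northfield
Northfield wins overall and in every credit group — no reversal.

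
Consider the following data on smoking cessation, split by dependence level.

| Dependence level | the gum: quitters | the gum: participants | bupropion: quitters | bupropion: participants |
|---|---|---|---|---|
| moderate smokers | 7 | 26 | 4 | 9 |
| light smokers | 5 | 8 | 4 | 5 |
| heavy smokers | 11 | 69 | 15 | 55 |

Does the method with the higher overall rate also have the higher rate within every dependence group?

Yes

Moderate smokers: the gum 7/26 = 26.9%, bupropion 4/9 = 44.4% → bupropion
Light smokers: the gum 5/8 = 62.5%, bupropion 4/5 = 80.0% → bupropion
Heavy smokers: the gum 11/69 = 15.9%, bupropion 15/55 = 27.3% → bupropion
Overall: the gum 23/103 = 22.3%, bupropion 23/69 = 33.3% → bupropion
Bupropion wins overall and in every dependence group — no reversal.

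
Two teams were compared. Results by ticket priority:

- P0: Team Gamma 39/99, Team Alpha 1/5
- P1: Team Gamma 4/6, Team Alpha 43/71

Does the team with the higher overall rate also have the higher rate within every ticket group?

No

P0: Team Gamma 39/99 = 39.4%, Team Alpha 1/5 = 20.0% → Team Gamma
P1: Team Gamma 4/6 = 66.7%, Team Alpha 43/71 = 60.6% → Team Gamma
Overall: Team Gamma 43/105 = 41.0%, Team Alpha 44/76 = 57.9% → Team Alpha
Team Gamma wins each ticket group but Team Alpha wins overall — the comparison reverses. Team Gamma's tickets skew toward P0, which has a lower base rate.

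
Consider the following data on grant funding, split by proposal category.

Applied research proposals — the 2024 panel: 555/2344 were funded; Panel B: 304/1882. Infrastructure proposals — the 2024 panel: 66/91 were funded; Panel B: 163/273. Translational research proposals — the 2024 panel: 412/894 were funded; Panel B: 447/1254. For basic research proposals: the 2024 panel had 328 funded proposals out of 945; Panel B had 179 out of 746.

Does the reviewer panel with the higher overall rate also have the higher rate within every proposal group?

Yes

Applied research: the 2024 panel 555/2344 = 23.7%, Panel B 304/1882 = 16.2% → the 2024 panel
Infrastructure: the 2024 panel 66/91 = 72.5%, Panel B 163/273 = 59.7% → the 2024 panel
Translational research: the 2024 panel 412/894 = 46.1%, Panel B 447/1254 = 35.6% → the 2024 panel
Basic research: the 2024 panel 328/945 = 34.7%, Panel B 179/746 = 24.0% → the 2024 panel
Overall: the 2024 panel 1361/4274 = 31.8%, Panel B 1093/4155 = 26.3% → the 2024 panel
The 2024 panel wins overall and in every proposal group — no reversal.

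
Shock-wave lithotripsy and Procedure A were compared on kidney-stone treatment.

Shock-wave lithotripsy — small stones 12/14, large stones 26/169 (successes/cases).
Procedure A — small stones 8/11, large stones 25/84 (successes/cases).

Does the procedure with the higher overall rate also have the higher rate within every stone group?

No

Small stones: shock-wave lithotripsy 12/14 = 85.7%, Procedure A 8/11 = 72.7% → shock-wave lithotripsy
Large stones: shock-wave lithotripsy 26/169 = 15.4%, Procedure A 25/84 = 29.8% → Procedure A
Overall: shock-wave lithotripsy 38/183 = 20.8%, Procedure A 33/95 = 34.7% → Procedure A
Neither sweeps: shock-wave lithotripsy wins 1 of 2 groups, Procedure A wins 1. Procedure A wins overall but not every group — no Simpson reversal.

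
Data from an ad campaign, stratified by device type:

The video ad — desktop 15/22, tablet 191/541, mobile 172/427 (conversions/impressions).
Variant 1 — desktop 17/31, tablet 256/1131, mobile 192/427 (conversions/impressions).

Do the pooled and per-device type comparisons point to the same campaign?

No

Desktop: the video ad 15/22 = 68.2%, Variant 1 17/31 = 54.8% → the video ad
Tablet: the video ad 191/541 = 35.3%, Variant 1 256/1131 = 22.6% → the video ad
Mobile: the video ad 172/427 = 40.3%, Variant 1 192/427 = 45.0% → Variant 1
Overall: the video ad 378/990 = 38.2%, Variant 1 465/1589 = 29.3% → the video ad
Neither sweeps: the video ad wins 2 of 3 groups, Variant 1 wins 1. The video ad wins overall but not every group — no Simpson reversal.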